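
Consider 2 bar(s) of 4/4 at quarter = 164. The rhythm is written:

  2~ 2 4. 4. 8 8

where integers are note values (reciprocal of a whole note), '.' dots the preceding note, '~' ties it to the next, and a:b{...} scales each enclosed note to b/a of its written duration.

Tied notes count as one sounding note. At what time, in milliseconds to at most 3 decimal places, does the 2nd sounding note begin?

1. 0.0ms @ 0 + 1463.415ms (4)
2. 1463.415ms @ 4 + 548.78ms (3/2)
3. 2012.195ms @ 11/2 + 548.78ms (3/2)
4. 2560.976ms @ 7 + 182.927ms (1/2)
5. 2743.902ms @ 15/2 + 182.927ms (1/2)

note 2 onset = 4b = 1463.415ms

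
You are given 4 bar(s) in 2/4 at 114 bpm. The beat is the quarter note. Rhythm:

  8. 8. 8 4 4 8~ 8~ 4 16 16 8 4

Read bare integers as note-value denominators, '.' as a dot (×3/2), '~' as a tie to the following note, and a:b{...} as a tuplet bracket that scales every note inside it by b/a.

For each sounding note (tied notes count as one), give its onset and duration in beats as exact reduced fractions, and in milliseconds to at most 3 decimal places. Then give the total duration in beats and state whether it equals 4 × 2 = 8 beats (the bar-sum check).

1) 0.0ms=0b +394.737ms=3/4b
2) 394.737ms=3/4b +394.737ms=3/4b
3) 789.474ms=3/2b +263.158ms=1/2b
4) 1052.632ms=2b +526.316ms=1b
5) 1578.947ms=3b +526.316ms=1b
6) 2105.263ms=4b +1052.632ms=2b
7) 3157.895ms=6b +131.579ms=1/4b
8) 3289.474ms=25/4b +131.579ms=1/4b
9) 3421.053ms=13/2b +263.158ms=1/2b
10) 3684.211ms=7b +526.316ms=1b
Σ=8b of 8 (114bpm 2/4) — PASS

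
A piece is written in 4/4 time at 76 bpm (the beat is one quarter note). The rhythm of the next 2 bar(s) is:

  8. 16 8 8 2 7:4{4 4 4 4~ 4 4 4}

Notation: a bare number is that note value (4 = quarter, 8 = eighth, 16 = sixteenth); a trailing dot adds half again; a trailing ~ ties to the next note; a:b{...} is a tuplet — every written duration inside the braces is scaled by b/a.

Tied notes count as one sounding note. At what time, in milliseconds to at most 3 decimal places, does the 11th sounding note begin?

1. 0.0ms @ 0 + 592.105ms (3/4)
2. 592.105ms @ 3/4 + 197.368ms (1/4)
3. 789.474ms @ 1 + 394.737ms (1/2)
4. 1184.211ms @ 3/2 + 394.737ms (1/2)
5. 1578.947ms @ 2 + 1578.947ms (2)
6. 3157.895ms @ 4 + 451.128ms (4/7)
7. 3609.023ms @ 32/7 + 451.128ms (4/7)
8. 4060.15ms @ 36/7 + 451.128ms (4/7)
9. 4511.278ms @ 40/7 + 902.256ms (8/7)
10. 5413.534ms @ 48/7 + 451.128ms (4/7)
11. 5864.662ms @ 52/7 + 451.128ms (4/7)

note 11 onset = 52/7b = 5864.662ms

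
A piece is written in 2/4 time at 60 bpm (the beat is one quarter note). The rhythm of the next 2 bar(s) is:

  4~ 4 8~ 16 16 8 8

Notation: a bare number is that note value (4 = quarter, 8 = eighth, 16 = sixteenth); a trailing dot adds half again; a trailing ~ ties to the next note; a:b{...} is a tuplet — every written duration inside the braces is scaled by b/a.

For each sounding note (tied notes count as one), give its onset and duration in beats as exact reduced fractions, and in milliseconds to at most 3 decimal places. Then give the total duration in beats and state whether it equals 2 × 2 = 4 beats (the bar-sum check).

1) 0.0ms=0b +2000.0ms=2b
2) 2000.0ms=2b +750.0ms=3/4b
3) 2750.0ms=11/4b +250.0ms=1/4b
4) 3000.0ms=3b +500.0ms=1/2b
5) 3500.0ms=7/2b +500.0ms=1/2b
Σ=4b of 4 (60bpm 2/4) — PASS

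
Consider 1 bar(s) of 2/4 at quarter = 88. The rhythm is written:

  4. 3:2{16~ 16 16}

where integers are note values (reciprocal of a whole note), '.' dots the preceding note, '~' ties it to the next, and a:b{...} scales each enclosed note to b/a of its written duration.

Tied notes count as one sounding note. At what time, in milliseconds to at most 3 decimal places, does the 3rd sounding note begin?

1. 0.0ms @ 0 + 1022.727ms (3/2)
2. 1022.727ms @ 3/2 + 227.273ms (1/3)
3. 1250.0ms @ 11/6 + 113.636ms (1/6)

note 3 onset = 11/6b = 1250.0ms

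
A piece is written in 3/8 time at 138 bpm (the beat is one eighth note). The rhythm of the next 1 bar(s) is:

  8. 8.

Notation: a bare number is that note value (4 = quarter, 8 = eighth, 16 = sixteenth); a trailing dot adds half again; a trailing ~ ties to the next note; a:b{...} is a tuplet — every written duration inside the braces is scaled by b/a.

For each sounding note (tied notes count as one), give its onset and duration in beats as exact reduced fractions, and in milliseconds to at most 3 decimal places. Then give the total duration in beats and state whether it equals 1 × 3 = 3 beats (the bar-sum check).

1) 0.0ms=0b +652.174ms=3/2b
2) 652.174ms=3/2b +652.174ms=3/2b
Σ=3b of 3 (138bpm 3/8) — PASS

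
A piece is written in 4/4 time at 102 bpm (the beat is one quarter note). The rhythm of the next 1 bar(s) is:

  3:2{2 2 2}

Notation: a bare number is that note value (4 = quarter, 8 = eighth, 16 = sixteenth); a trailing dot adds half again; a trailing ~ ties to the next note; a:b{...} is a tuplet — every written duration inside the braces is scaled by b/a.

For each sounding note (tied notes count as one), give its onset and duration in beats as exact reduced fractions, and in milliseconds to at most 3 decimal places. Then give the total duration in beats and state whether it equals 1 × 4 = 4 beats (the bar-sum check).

1) 0.0ms=0b +784.314ms=4/3b
2) 784.314ms=4/3b +784.314ms=4/3b
3) 1568.627ms=8/3b +784.314ms=4/3b
Σ=4b of 4 (102bpm 4/4) — PASS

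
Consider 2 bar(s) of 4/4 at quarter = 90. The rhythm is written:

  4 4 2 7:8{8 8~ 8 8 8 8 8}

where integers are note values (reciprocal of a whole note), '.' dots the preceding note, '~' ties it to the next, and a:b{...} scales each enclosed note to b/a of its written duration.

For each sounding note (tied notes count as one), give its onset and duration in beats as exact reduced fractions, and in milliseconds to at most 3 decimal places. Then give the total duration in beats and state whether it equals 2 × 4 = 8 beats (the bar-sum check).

1) 0.0ms=0b +666.667ms=1b
2) 666.667ms=1b +666.667ms=1b
3) 1333.333ms=2b +1333.333ms=2b
4) 2666.667ms=4b +380.952ms=4/7b
5) 3047.619ms=32/7b +761.905ms=8/7b
6) 3809.524ms=40/7b +380.952ms=4/7b
7) 4190.476ms=44/7b +380.952ms=4/7b
8) 4571.429ms=48/7b +380.952ms=4/7b
9) 4952.381ms=52/7b +380.952ms=4/7b
Σ=8b of 8 (90bpm 4/4) — PASS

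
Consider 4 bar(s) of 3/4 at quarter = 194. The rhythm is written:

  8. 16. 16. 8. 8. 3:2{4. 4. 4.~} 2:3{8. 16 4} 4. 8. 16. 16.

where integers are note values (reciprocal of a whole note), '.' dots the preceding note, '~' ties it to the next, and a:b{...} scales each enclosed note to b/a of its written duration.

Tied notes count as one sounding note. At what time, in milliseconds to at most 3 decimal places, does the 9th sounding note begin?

note 9 onset = 57/8b = 2203.608ms

1. 0.0ms @ 0 + 231.959ms (3/4)
2. 231.959ms @ 3/4 + 115.979ms (3/8)
3. 347.938ms @ 9/8 + 115.979ms (3/8)
4. 463.918ms @ 3/2 + 231.959ms (3/4)
5. 695.876ms @ 9/4 + 231.959ms (3/4)
6. 927.835ms @ 3 + 309.278ms (1)
7. 1237.113ms @ 4 + 309.278ms (1)
8. 1546.392ms @ 5 + 657.216ms (17/8)
9. 2203.608ms @ 57/8 + 115.979ms (3/8)
10. 2319.588ms @ 15/2 + 463.918ms (3/2)
11. 2783.505ms @ 9 + 463.918ms (3/2)
12. 3247.423ms @ 21/2 + 231.959ms (3/4)
13. 3479.381ms @ 45/4 + 115.979ms (3/8)
14. 3595.361ms @ 93/8 + 115.979ms (3/8)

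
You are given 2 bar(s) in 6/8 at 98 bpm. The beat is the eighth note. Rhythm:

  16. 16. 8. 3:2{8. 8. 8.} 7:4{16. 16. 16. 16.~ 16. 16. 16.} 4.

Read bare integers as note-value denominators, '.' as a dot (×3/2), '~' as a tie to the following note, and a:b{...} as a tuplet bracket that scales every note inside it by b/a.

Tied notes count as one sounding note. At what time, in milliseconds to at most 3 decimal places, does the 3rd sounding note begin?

1. 0.0ms @ 0 + 459.184ms (3/4)
2. 459.184ms @ 3/4 + 459.184ms (3/4)
3. 918.367ms @ 3/2 + 918.367ms (3/2)
4. 1836.735ms @ 3 + 612.245ms (1)
5. 2448.98ms @ 4 + 612.245ms (1)
6. 3061.224ms @ 5 + 612.245ms (1)
7. 3673.469ms @ 6 + 262.391ms (3/7)
8. 3935.86ms @ 45/7 + 262.391ms (3/7)
9. 4198.251ms @ 48/7 + 262.391ms (3/7)
10. 4460.641ms @ 51/7 + 524.781ms (6/7)
11. 4985.423ms @ 57/7 + 262.391ms (3/7)
12. 5247.813ms @ 60/7 + 262.391ms (3/7)
13. 5510.204ms @ 9 + 1836.735ms (3)

note 3 onset = 3/2b = 918.367ms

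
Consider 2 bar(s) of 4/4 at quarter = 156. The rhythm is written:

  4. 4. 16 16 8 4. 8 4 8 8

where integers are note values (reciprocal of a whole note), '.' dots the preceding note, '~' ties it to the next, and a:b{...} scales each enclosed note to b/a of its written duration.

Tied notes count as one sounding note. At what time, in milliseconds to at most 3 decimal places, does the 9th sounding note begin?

note 9 onset = 7b = 2692.308ms

1. 0.0ms @ 0 + 576.923ms (3/2)
2. 576.923ms @ 3/2 + 576.923ms (3/2)
3. 1153.846ms @ 3 + 96.154ms (1/4)
4. 1250.0ms @ 13/4 + 96.154ms (1/4)
5. 1346.154ms @ 7/2 + 192.308ms (1/2)
6. 1538.462ms @ 4 + 576.923ms (3/2)
7. 2115.385ms @ 11/2 + 192.308ms (1/2)
8. 2307.692ms @ 6 + 384.615ms (1)
9. 2692.308ms @ 7 + 192.308ms (1/2)
10. 2884.615ms @ 15/2 + 192.308ms (1/2)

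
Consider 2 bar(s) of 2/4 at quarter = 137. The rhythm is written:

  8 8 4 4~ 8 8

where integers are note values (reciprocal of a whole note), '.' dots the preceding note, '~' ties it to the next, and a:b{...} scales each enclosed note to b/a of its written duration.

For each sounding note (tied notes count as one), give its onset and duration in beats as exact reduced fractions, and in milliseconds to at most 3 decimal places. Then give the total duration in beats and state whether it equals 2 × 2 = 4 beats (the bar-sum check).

1) 0.0ms=0b +218.978ms=1/2b
2) 218.978ms=1/2b +218.978ms=1/2b
3) 437.956ms=1b +437.956ms=1b
4) 875.912ms=2b +656.934ms=3/2b
5) 1532.847ms=7/2b +218.978ms=1/2b
Σ=4b of 4 (137bpm 2/4) — PASS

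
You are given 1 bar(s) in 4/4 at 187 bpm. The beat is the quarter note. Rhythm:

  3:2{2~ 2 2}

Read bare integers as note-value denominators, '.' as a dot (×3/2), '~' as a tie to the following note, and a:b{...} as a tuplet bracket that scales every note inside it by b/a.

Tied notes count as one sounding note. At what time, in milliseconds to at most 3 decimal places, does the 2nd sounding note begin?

1. 0.0ms @ 0 + 855.615ms (8/3)
2. 855.615ms @ 8/3 + 427.807ms (4/3)

note 2 onset = 8/3b = 855.615ms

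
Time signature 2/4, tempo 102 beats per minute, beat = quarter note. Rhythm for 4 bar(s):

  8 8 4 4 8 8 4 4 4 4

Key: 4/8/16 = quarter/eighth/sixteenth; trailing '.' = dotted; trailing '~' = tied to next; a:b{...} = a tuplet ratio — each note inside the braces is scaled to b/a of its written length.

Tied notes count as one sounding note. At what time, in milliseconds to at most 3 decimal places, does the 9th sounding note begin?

note 9 onset = 6b = 3529.412ms

1. 0.0ms @ 0 + 294.118ms (1/2)
2. 294.118ms @ 1/2 + 294.118ms (1/2)
3. 588.235ms @ 1 + 588.235ms (1)
4. 1176.471ms @ 2 + 588.235ms (1)
5. 1764.706ms @ 3 + 294.118ms (1/2)
6. 2058.824ms @ 7/2 + 294.118ms (1/2)
7. 2352.941ms @ 4 + 588.235ms (1)
8. 2941.176ms @ 5 + 588.235ms (1)
9. 3529.412ms @ 6 + 588.235ms (1)
10. 4117.647ms @ 7 + 588.235ms (1)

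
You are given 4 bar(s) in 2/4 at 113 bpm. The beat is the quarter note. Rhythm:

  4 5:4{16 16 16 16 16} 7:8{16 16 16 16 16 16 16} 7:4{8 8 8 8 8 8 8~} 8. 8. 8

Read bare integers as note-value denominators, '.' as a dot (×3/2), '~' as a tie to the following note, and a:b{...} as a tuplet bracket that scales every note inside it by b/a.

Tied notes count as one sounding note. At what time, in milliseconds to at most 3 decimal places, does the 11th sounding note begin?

note 11 onset = 22/7b = 1668.774ms

1. 0.0ms @ 0 + 530.973ms (1)
2. 530.973ms @ 1 + 106.195ms (1/5)
3. 637.168ms @ 6/5 + 106.195ms (1/5)
4. 743.363ms @ 7/5 + 106.195ms (1/5)
5. 849.558ms @ 8/5 + 106.195ms (1/5)
6. 955.752ms @ 9/5 + 106.195ms (1/5)
7. 1061.947ms @ 2 + 151.707ms (2/7)
8. 1213.654ms @ 16/7 + 151.707ms (2/7)
9. 1365.36ms @ 18/7 + 151.707ms (2/7)
10. 1517.067ms @ 20/7 + 151.707ms (2/7)
11. 1668.774ms @ 22/7 + 151.707ms (2/7)
12. 1820.48ms @ 24/7 + 151.707ms (2/7)
13. 1972.187ms @ 26/7 + 151.707ms (2/7)
14. 2123.894ms @ 4 + 151.707ms (2/7)
15. 2275.601ms @ 30/7 + 151.707ms (2/7)
16. 2427.307ms @ 32/7 + 151.707ms (2/7)
17. 2579.014ms @ 34/7 + 151.707ms (2/7)
18. 2730.721ms @ 36/7 + 151.707ms (2/7)
19. 2882.427ms @ 38/7 + 151.707ms (2/7)
20. 3034.134ms @ 40/7 + 549.937ms (29/28)
21. 3584.071ms @ 27/4 + 398.23ms (3/4)
22. 3982.301ms @ 15/2 + 265.487ms (1/2)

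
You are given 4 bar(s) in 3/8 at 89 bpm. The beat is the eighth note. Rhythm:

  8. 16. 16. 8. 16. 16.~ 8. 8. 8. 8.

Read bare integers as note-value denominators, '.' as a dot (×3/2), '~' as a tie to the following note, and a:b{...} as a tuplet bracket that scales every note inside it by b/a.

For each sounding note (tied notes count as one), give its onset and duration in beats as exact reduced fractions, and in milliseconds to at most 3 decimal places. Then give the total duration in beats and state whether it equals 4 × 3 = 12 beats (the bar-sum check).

1) 0.0ms=0b +1011.236ms=3/2b
2) 1011.236ms=3/2b +505.618ms=3/4b
3) 1516.854ms=9/4b +505.618ms=3/4b
4) 2022.472ms=3b +1011.236ms=3/2b
5) 3033.708ms=9/2b +505.618ms=3/4b
6) 3539.326ms=21/4b +1516.854ms=9/4b
7) 5056.18ms=15/2b +1011.236ms=3/2b
8) 6067.416ms=9b +1011.236ms=3/2b
9) 7078.652ms=21/2b +1011.236ms=3/2b
Σ=12b of 12 (89bpm 3/8) — PASS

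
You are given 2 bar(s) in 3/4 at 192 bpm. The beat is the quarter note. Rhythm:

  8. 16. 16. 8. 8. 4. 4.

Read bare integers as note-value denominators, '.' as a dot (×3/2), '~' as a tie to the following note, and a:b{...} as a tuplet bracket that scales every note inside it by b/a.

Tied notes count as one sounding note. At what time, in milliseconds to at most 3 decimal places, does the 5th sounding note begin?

note 5 onset = 9/4b = 703.125ms

1. 0.0ms @ 0 + 234.375ms (3/4)
2. 234.375ms @ 3/4 + 117.188ms (3/8)
3. 351.562ms @ 9/8 + 117.188ms (3/8)
4. 468.75ms @ 3/2 + 234.375ms (3/4)
5. 703.125ms @ 9/4 + 234.375ms (3/4)
6. 937.5ms @ 3 + 468.75ms (3/2)
7. 1406.25ms @ 9/2 + 468.75ms (3/2)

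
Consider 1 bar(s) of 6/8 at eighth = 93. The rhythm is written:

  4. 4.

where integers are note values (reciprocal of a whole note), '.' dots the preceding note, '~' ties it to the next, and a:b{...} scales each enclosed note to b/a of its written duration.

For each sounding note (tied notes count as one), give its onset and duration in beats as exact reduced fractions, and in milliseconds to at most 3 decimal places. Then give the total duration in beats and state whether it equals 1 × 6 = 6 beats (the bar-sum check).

1) 0.0ms=0b +1935.484ms=3b
2) 1935.484ms=3b +1935.484ms=3b
Σ=6b of 6 (93bpm 6/8) — PASS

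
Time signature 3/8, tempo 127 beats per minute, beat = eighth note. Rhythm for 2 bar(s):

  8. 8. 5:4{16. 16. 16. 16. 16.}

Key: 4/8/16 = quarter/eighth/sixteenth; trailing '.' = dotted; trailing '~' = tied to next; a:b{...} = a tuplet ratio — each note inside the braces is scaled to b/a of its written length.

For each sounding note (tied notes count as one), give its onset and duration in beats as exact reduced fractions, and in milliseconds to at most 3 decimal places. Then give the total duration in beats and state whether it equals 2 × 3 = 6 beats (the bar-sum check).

1) 0.0ms=0b +708.661ms=3/2b
2) 708.661ms=3/2b +708.661ms=3/2b
3) 1417.323ms=3b +283.465ms=3/5b
4) 1700.787ms=18/5b +283.465ms=3/5b
5) 1984.252ms=21/5b +283.465ms=3/5b
6) 2267.717ms=24/5b +283.465ms=3/5b
7) 2551.181ms=27/5b +283.465ms=3/5b
Σ=6b of 6 (127bpm 3/8) — PASS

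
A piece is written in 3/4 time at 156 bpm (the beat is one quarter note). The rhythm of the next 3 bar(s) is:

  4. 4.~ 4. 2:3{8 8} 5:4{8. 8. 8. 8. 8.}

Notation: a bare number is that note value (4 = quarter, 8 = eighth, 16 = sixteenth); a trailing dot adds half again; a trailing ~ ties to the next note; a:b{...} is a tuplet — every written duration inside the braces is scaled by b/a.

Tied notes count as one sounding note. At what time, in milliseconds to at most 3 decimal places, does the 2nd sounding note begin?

1. 0.0ms @ 0 + 576.923ms (3/2)
2. 576.923ms @ 3/2 + 1153.846ms (3)
3. 1730.769ms @ 9/2 + 288.462ms (3/4)
4. 2019.231ms @ 21/4 + 288.462ms (3/4)
5. 2307.692ms @ 6 + 230.769ms (3/5)
6. 2538.462ms @ 33/5 + 230.769ms (3/5)
7. 2769.231ms @ 36/5 + 230.769ms (3/5)
8. 3000.0ms @ 39/5 + 230.769ms (3/5)
9. 3230.769ms @ 42/5 + 230.769ms (3/5)

note 2 onset = 3/2b = 576.923ms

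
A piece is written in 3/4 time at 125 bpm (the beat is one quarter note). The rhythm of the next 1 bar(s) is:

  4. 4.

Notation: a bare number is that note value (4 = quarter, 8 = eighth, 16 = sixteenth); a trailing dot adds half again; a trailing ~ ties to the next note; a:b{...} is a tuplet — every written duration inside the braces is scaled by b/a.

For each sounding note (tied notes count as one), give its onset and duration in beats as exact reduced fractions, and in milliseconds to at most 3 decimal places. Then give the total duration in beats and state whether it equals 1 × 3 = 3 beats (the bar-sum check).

1) 0.0ms=0b +720.0ms=3/2b
2) 720.0ms=3/2b +720.0ms=3/2b
Σ=3b of 3 (125bpm 3/4) — PASS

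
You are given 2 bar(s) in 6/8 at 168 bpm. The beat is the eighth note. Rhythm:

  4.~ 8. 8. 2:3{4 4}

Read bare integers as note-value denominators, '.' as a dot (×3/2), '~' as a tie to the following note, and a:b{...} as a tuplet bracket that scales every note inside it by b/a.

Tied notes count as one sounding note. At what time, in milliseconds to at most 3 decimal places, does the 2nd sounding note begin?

1. 0.0ms @ 0 + 1607.143ms (9/2)
2. 1607.143ms @ 9/2 + 535.714ms (3/2)
3. 2142.857ms @ 6 + 1071.429ms (3)
4. 3214.286ms @ 9 + 1071.429ms (3)

note 2 onset = 9/2b = 1607.143ms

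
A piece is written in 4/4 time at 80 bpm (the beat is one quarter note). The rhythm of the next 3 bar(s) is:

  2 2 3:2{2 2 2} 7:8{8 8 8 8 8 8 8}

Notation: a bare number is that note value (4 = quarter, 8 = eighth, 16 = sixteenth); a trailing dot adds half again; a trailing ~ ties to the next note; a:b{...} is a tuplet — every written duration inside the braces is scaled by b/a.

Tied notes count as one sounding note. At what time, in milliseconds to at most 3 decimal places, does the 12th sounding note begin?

1. 0.0ms @ 0 + 1500.0ms (2)
2. 1500.0ms @ 2 + 1500.0ms (2)
3. 3000.0ms @ 4 + 1000.0ms (4/3)
4. 4000.0ms @ 16/3 + 1000.0ms (4/3)
5. 5000.0ms @ 20/3 + 1000.0ms (4/3)
6. 6000.0ms @ 8 + 428.571ms (4/7)
7. 6428.571ms @ 60/7 + 428.571ms (4/7)
8. 6857.143ms @ 64/7 + 428.571ms (4/7)
9. 7285.714ms @ 68/7 + 428.571ms (4/7)
10. 7714.286ms @ 72/7 + 428.571ms (4/7)
11. 8142.857ms @ 76/7 + 428.571ms (4/7)
12. 8571.429ms @ 80/7 + 428.571ms (4/7)

note 12 onset = 80/7b = 8571.429ms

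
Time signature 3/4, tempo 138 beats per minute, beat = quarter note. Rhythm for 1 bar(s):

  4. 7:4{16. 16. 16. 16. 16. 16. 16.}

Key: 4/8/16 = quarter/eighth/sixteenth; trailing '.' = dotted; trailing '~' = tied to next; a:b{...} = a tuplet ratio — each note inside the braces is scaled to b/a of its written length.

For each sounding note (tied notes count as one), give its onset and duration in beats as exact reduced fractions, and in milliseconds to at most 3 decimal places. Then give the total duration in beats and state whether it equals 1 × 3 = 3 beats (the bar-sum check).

1) 0.0ms=0b +652.174ms=3/2b
2) 652.174ms=3/2b +93.168ms=3/14b
3) 745.342ms=12/7b +93.168ms=3/14b
4) 838.509ms=27/14b +93.168ms=3/14b
5) 931.677ms=15/7b +93.168ms=3/14b
6) 1024.845ms=33/14b +93.168ms=3/14b
7) 1118.012ms=18/7b +93.168ms=3/14b
8) 1211.18ms=39/14b +93.168ms=3/14b
Σ=3b of 3 (138bpm 3/4) — PASS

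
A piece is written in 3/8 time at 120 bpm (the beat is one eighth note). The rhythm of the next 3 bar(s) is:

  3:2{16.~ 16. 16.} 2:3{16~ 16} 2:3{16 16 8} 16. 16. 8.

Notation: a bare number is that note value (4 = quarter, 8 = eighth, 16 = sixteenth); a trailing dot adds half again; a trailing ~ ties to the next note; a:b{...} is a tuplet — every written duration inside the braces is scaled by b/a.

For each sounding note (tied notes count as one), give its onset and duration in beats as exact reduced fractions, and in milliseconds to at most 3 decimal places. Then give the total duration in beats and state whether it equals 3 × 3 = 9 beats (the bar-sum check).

1) 0.0ms=0b +500.0ms=1b
2) 500.0ms=1b +250.0ms=1/2b
3) 750.0ms=3/2b +750.0ms=3/2b
4) 1500.0ms=3b +375.0ms=3/4b
5) 1875.0ms=15/4b +375.0ms=3/4b
6) 2250.0ms=9/2b +750.0ms=3/2b
7) 3000.0ms=6b +375.0ms=3/4b
8) 3375.0ms=27/4b +375.0ms=3/4b
9) 3750.0ms=15/2b +750.0ms=3/2b
Σ=9b of 9 (120bpm 3/8) — PASS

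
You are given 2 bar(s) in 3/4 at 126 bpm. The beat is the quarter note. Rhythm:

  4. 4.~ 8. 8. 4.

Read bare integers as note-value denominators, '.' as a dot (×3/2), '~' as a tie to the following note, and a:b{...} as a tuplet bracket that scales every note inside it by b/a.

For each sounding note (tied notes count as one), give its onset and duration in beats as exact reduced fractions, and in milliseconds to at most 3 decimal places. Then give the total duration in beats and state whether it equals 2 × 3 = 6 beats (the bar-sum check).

1) 0.0ms=0b +714.286ms=3/2b
2) 714.286ms=3/2b +1071.429ms=9/4b
3) 1785.714ms=15/4b +357.143ms=3/4b
4) 2142.857ms=9/2b +714.286ms=3/2b
Σ=6b of 6 (126bpm 3/4) — PASS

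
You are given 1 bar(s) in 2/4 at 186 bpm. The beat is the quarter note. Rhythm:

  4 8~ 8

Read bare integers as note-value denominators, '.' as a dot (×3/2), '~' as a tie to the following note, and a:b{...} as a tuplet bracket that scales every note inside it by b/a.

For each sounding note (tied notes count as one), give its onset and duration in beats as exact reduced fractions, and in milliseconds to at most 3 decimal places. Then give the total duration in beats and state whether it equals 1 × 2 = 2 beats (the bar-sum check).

1) 0.0ms=0b +322.581ms=1b
2) 322.581ms=1b +322.581ms=1b
Σ=2b of 2 (186bpm 2/4) — PASS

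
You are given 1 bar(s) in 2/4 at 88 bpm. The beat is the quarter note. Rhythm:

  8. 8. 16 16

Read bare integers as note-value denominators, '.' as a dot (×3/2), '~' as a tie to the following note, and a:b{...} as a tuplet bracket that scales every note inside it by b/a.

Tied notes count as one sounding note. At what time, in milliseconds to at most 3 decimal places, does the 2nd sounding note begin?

note 2 onset = 3/4b = 511.364ms

1. 0.0ms @ 0 + 511.364ms (3/4)
2. 511.364ms @ 3/4 + 511.364ms (3/4)
3. 1022.727ms @ 3/2 + 170.455ms (1/4)
4. 1193.182ms @ 7/4 + 170.455ms (1/4)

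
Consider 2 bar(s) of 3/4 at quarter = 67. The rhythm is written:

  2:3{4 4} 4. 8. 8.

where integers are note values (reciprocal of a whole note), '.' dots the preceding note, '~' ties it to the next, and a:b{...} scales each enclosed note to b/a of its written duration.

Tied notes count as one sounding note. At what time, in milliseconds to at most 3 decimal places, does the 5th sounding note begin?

note 5 onset = 21/4b = 4701.493ms

1. 0.0ms @ 0 + 1343.284ms (3/2)
2. 1343.284ms @ 3/2 + 1343.284ms (3/2)
3. 2686.567ms @ 3 + 1343.284ms (3/2)
4. 4029.851ms @ 9/2 + 671.642ms (3/4)
5. 4701.493ms @ 21/4 + 671.642ms (3/4)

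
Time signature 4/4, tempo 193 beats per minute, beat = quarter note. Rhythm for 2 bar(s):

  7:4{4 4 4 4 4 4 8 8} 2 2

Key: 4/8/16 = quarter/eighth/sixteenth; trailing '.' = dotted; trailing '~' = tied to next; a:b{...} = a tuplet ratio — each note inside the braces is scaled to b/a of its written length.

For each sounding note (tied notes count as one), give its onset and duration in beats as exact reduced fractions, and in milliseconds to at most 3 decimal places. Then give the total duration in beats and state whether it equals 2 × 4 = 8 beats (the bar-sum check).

1) 0.0ms=0b +177.646ms=4/7b
2) 177.646ms=4/7b +177.646ms=4/7b
3) 355.292ms=8/7b +177.646ms=4/7b
4) 532.939ms=12/7b +177.646ms=4/7b
5) 710.585ms=16/7b +177.646ms=4/7b
6) 888.231ms=20/7b +177.646ms=4/7b
7) 1065.877ms=24/7b +88.823ms=2/7b
8) 1154.7ms=26/7b +88.823ms=2/7b
9) 1243.523ms=4b +621.762ms=2b
10) 1865.285ms=6b +621.762ms=2b
Σ=8b of 8 (193bpm 4/4) — PASS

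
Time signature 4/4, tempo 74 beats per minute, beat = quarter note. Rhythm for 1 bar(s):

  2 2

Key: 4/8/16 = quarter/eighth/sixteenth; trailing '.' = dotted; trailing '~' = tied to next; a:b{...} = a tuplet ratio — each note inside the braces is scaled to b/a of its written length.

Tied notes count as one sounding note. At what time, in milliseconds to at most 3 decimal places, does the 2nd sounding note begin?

1. 0.0ms @ 0 + 1621.622ms (2)
2. 1621.622ms @ 2 + 1621.622ms (2)

note 2 onset = 2b = 1621.622ms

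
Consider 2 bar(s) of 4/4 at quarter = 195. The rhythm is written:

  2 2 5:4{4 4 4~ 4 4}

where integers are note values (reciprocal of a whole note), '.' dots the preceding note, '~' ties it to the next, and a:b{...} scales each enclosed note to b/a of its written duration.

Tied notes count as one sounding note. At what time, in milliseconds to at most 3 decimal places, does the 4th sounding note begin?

note 4 onset = 24/5b = 1476.923ms

1. 0.0ms @ 0 + 615.385ms (2)
2. 615.385ms @ 2 + 615.385ms (2)
3. 1230.769ms @ 4 + 246.154ms (4/5)
4. 1476.923ms @ 24/5 + 246.154ms (4/5)
5. 1723.077ms @ 28/5 + 492.308ms (8/5)
6. 2215.385ms @ 36/5 + 246.154ms (4/5)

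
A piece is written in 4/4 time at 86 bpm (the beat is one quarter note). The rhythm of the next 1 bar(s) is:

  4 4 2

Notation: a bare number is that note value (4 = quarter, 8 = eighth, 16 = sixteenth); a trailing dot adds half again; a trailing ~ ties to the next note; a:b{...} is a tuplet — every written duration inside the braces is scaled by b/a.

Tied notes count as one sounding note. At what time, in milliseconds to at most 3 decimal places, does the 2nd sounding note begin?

1. 0.0ms @ 0 + 697.674ms (1)
2. 697.674ms @ 1 + 697.674ms (1)
3. 1395.349ms @ 2 + 1395.349ms (2)

note 2 onset = 1b = 697.674ms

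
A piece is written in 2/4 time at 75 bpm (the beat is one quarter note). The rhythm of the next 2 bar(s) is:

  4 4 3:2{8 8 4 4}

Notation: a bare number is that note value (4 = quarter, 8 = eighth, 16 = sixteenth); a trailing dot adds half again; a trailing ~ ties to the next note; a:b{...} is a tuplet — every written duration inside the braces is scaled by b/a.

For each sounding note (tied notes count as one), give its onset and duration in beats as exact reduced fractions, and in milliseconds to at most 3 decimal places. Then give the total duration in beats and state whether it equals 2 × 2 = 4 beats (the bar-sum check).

1) 0.0ms=0b +800.0ms=1b
2) 800.0ms=1b +800.0ms=1b
3) 1600.0ms=2b +266.667ms=1/3b
4) 1866.667ms=7/3b +266.667ms=1/3b
5) 2133.333ms=8/3b +533.333ms=2/3b
6) 2666.667ms=10/3b +533.333ms=2/3b
Σ=4b of 4 (75bpm 2/4) — PASS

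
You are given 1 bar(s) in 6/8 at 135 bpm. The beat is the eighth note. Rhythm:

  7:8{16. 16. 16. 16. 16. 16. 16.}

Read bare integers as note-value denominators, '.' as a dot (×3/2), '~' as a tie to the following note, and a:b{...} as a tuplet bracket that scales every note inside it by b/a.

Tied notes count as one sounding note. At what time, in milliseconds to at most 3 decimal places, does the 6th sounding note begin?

1. 0.0ms @ 0 + 380.952ms (6/7)
2. 380.952ms @ 6/7 + 380.952ms (6/7)
3. 761.905ms @ 12/7 + 380.952ms (6/7)
4. 1142.857ms @ 18/7 + 380.952ms (6/7)
5. 1523.81ms @ 24/7 + 380.952ms (6/7)
6. 1904.762ms @ 30/7 + 380.952ms (6/7)
7. 2285.714ms @ 36/7 + 380.952ms (6/7)

note 6 onset = 30/7b = 1904.762ms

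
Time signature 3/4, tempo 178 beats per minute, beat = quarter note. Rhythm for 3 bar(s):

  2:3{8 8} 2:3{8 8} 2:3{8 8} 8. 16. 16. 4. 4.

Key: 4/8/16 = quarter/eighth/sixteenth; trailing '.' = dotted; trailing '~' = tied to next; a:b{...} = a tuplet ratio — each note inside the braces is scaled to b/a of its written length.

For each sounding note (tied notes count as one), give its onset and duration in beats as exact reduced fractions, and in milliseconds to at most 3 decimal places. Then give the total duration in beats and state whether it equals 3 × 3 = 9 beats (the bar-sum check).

1) 0.0ms=0b +252.809ms=3/4b
2) 252.809ms=3/4b +252.809ms=3/4b
3) 505.618ms=3/2b +252.809ms=3/4b
4) 758.427ms=9/4b +252.809ms=3/4b
5) 1011.236ms=3b +252.809ms=3/4b
6) 1264.045ms=15/4b +252.809ms=3/4b
7) 1516.854ms=9/2b +252.809ms=3/4b
8) 1769.663ms=21/4b +126.404ms=3/8b
9) 1896.067ms=45/8b +126.404ms=3/8b
10) 2022.472ms=6b +505.618ms=3/2b
11) 2528.09ms=15/2b +505.618ms=3/2b
Σ=9b of 9 (178bpm 3/4) — PASS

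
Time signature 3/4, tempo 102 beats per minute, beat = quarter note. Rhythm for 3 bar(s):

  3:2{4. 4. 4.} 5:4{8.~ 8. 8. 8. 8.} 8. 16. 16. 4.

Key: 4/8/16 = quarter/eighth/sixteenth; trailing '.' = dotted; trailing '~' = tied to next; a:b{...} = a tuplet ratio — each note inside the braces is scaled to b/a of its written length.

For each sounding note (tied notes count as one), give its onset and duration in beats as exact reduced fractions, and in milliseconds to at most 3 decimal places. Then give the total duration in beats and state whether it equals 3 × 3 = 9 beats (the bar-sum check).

1) 0.0ms=0b +588.235ms=1b
2) 588.235ms=1b +588.235ms=1b
3) 1176.471ms=2b +588.235ms=1b
4) 1764.706ms=3b +705.882ms=6/5b
5) 2470.588ms=21/5b +352.941ms=3/5b
6) 2823.529ms=24/5b +352.941ms=3/5b
7) 3176.471ms=27/5b +352.941ms=3/5b
8) 3529.412ms=6b +441.176ms=3/4b
9) 3970.588ms=27/4b +220.588ms=3/8b
10) 4191.176ms=57/8b +220.588ms=3/8b
11) 4411.765ms=15/2b +882.353ms=3/2b
Σ=9b of 9 (102bpm 3/4) — PASS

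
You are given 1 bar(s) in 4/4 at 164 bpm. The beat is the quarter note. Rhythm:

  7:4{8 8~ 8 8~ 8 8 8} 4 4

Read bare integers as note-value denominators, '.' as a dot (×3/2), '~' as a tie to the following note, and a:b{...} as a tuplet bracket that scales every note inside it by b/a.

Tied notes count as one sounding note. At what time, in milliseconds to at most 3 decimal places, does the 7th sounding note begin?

note 7 onset = 3b = 1097.561ms

1. 0.0ms @ 0 + 104.53ms (2/7)
2. 104.53ms @ 2/7 + 209.059ms (4/7)
3. 313.589ms @ 6/7 + 209.059ms (4/7)
4. 522.648ms @ 10/7 + 104.53ms (2/7)
5. 627.178ms @ 12/7 + 104.53ms (2/7)
6. 731.707ms @ 2 + 365.854ms (1)
7. 1097.561ms @ 3 + 365.854ms (1)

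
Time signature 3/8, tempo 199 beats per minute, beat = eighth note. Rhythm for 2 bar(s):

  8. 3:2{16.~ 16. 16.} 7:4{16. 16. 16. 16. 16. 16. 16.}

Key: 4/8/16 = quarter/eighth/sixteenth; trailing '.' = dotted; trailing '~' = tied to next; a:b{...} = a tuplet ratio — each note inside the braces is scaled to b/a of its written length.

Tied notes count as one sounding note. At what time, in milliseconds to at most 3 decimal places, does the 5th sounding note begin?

note 5 onset = 24/7b = 1033.74ms

1. 0.0ms @ 0 + 452.261ms (3/2)
2. 452.261ms @ 3/2 + 301.508ms (1)
3. 753.769ms @ 5/2 + 150.754ms (1/2)
4. 904.523ms @ 3 + 129.218ms (3/7)
5. 1033.74ms @ 24/7 + 129.218ms (3/7)
6. 1162.958ms @ 27/7 + 129.218ms (3/7)
7. 1292.175ms @ 30/7 + 129.218ms (3/7)
8. 1421.393ms @ 33/7 + 129.218ms (3/7)
9. 1550.61ms @ 36/7 + 129.218ms (3/7)
10. 1679.828ms @ 39/7 + 129.218ms (3/7)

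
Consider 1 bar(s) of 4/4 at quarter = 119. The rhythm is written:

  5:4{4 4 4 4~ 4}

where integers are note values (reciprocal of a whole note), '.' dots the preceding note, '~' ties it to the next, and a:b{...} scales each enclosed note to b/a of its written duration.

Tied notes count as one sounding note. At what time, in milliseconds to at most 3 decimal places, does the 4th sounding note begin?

note 4 onset = 12/5b = 1210.084ms

1. 0.0ms @ 0 + 403.361ms (4/5)
2. 403.361ms @ 4/5 + 403.361ms (4/5)
3. 806.723ms @ 8/5 + 403.361ms (4/5)
4. 1210.084ms @ 12/5 + 806.723ms (8/5)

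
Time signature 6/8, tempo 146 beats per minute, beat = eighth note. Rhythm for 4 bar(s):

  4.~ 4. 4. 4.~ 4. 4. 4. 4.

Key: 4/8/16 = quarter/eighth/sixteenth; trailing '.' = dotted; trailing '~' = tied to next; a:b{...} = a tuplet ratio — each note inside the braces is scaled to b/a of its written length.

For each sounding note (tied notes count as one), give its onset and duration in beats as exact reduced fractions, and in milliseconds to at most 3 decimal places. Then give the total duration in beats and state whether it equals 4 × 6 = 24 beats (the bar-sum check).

1) 0.0ms=0b +2465.753ms=6b
2) 2465.753ms=6b +1232.877ms=3b
3) 3698.63ms=9b +2465.753ms=6b
4) 6164.384ms=15b +1232.877ms=3b
5) 7397.26ms=18b +1232.877ms=3b
6) 8630.137ms=21b +1232.877ms=3b
Σ=24b of 24 (146bpm 6/8) — PASS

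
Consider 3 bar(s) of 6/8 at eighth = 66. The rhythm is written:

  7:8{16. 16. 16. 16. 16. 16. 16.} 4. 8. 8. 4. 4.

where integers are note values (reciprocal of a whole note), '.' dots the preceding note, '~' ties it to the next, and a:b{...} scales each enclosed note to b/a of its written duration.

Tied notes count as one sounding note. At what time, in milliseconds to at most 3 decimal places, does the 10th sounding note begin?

note 10 onset = 21/2b = 9545.455ms

1. 0.0ms @ 0 + 779.221ms (6/7)
2. 779.221ms @ 6/7 + 779.221ms (6/7)
3. 1558.442ms @ 12/7 + 779.221ms (6/7)
4. 2337.662ms @ 18/7 + 779.221ms (6/7)
5. 3116.883ms @ 24/7 + 779.221ms (6/7)
6. 3896.104ms @ 30/7 + 779.221ms (6/7)
7. 4675.325ms @ 36/7 + 779.221ms (6/7)
8. 5454.545ms @ 6 + 2727.273ms (3)
9. 8181.818ms @ 9 + 1363.636ms (3/2)
10. 9545.455ms @ 21/2 + 1363.636ms (3/2)
11. 10909.091ms @ 12 + 2727.273ms (3)
12. 13636.364ms @ 15 + 2727.273ms (3)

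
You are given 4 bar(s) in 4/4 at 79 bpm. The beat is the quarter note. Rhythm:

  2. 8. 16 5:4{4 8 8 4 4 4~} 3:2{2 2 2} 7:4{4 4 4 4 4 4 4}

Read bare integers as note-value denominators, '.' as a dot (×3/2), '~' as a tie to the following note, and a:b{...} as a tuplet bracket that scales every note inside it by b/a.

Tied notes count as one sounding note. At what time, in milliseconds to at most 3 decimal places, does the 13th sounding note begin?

1. 0.0ms @ 0 + 2278.481ms (3)
2. 2278.481ms @ 3 + 569.62ms (3/4)
3. 2848.101ms @ 15/4 + 189.873ms (1/4)
4. 3037.975ms @ 4 + 607.595ms (4/5)
5. 3645.57ms @ 24/5 + 303.797ms (2/5)
6. 3949.367ms @ 26/5 + 303.797ms (2/5)
7. 4253.165ms @ 28/5 + 607.595ms (4/5)
8. 4860.759ms @ 32/5 + 607.595ms (4/5)
9. 5468.354ms @ 36/5 + 1620.253ms (32/15)
10. 7088.608ms @ 28/3 + 1012.658ms (4/3)
11. 8101.266ms @ 32/3 + 1012.658ms (4/3)
12. 9113.924ms @ 12 + 433.996ms (4/7)
13. 9547.92ms @ 88/7 + 433.996ms (4/7)
14. 9981.917ms @ 92/7 + 433.996ms (4/7)
15. 10415.913ms @ 96/7 + 433.996ms (4/7)
16. 10849.91ms @ 100/7 + 433.996ms (4/7)
17. 11283.906ms @ 104/7 + 433.996ms (4/7)
18. 11717.902ms @ 108/7 + 433.996ms (4/7)

note 13 onset = 88/7b = 9547.92ms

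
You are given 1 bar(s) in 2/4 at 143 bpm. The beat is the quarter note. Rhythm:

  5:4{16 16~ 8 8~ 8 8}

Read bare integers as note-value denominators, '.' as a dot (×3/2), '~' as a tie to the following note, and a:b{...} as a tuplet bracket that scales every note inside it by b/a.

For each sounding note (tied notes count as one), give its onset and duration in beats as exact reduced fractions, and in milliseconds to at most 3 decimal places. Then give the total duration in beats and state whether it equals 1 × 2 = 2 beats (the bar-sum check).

1) 0.0ms=0b +83.916ms=1/5b
2) 83.916ms=1/5b +251.748ms=3/5b
3) 335.664ms=4/5b +335.664ms=4/5b
4) 671.329ms=8/5b +167.832ms=2/5b
Σ=2b of 2 (143bpm 2/4) — PASS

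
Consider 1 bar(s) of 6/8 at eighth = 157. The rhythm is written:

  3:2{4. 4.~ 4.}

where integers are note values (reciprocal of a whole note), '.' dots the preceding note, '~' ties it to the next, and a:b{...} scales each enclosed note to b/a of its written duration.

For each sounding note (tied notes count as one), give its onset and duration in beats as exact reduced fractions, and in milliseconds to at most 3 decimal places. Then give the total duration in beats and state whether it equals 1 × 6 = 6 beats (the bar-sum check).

1) 0.0ms=0b +764.331ms=2b
2) 764.331ms=2b +1528.662ms=4b
Σ=6b of 6 (157bpm 6/8) — PASS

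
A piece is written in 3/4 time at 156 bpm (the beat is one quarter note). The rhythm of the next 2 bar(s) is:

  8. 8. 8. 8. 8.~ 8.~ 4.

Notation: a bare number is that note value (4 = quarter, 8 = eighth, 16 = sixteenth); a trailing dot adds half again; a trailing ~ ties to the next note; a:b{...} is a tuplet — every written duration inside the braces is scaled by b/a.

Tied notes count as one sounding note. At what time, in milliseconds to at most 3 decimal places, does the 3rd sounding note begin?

1. 0.0ms @ 0 + 288.462ms (3/4)
2. 288.462ms @ 3/4 + 288.462ms (3/4)
3. 576.923ms @ 3/2 + 288.462ms (3/4)
4. 865.385ms @ 9/4 + 288.462ms (3/4)
5. 1153.846ms @ 3 + 1153.846ms (3)

note 3 onset = 3/2b = 576.923ms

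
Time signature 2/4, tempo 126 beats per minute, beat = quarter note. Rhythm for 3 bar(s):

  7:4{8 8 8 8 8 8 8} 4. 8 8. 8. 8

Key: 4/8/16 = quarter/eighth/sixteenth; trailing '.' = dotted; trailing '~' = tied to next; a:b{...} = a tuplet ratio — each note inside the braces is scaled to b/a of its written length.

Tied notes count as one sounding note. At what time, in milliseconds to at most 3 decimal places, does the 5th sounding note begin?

note 5 onset = 8/7b = 544.218ms

1. 0.0ms @ 0 + 136.054ms (2/7)
2. 136.054ms @ 2/7 + 136.054ms (2/7)
3. 272.109ms @ 4/7 + 136.054ms (2/7)
4. 408.163ms @ 6/7 + 136.054ms (2/7)
5. 544.218ms @ 8/7 + 136.054ms (2/7)
6. 680.272ms @ 10/7 + 136.054ms (2/7)
7. 816.327ms @ 12/7 + 136.054ms (2/7)
8. 952.381ms @ 2 + 714.286ms (3/2)
9. 1666.667ms @ 7/2 + 238.095ms (1/2)
10. 1904.762ms @ 4 + 357.143ms (3/4)
11. 2261.905ms @ 19/4 + 357.143ms (3/4)
12. 2619.048ms @ 11/2 + 238.095ms (1/2)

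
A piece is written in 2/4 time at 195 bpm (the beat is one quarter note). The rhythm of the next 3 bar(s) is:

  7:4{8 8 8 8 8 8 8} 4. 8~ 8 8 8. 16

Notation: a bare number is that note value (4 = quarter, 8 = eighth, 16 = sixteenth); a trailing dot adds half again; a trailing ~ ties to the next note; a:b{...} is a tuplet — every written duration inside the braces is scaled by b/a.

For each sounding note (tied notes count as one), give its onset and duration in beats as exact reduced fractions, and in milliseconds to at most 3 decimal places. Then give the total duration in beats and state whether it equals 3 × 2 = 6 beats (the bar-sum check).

1) 0.0ms=0b +87.912ms=2/7b
2) 87.912ms=2/7b +87.912ms=2/7b
3) 175.824ms=4/7b +87.912ms=2/7b
4) 263.736ms=6/7b +87.912ms=2/7b
5) 351.648ms=8/7b +87.912ms=2/7b
6) 439.56ms=10/7b +87.912ms=2/7b
7) 527.473ms=12/7b +87.912ms=2/7b
8) 615.385ms=2b +461.538ms=3/2b
9) 1076.923ms=7/2b +307.692ms=1b
10) 1384.615ms=9/2b +153.846ms=1/2b
11) 1538.462ms=5b +230.769ms=3/4b
12) 1769.231ms=23/4b +76.923ms=1/4b
Σ=6b of 6 (195bpm 2/4) — PASS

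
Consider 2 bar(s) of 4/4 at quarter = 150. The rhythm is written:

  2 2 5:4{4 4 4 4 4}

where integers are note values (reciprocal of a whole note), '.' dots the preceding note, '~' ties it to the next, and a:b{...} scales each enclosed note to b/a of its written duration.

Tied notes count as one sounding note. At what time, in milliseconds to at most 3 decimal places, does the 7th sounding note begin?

1. 0.0ms @ 0 + 800.0ms (2)
2. 800.0ms @ 2 + 800.0ms (2)
3. 1600.0ms @ 4 + 320.0ms (4/5)
4. 1920.0ms @ 24/5 + 320.0ms (4/5)
5. 2240.0ms @ 28/5 + 320.0ms (4/5)
6. 2560.0ms @ 32/5 + 320.0ms (4/5)
7. 2880.0ms @ 36/5 + 320.0ms (4/5)

note 7 onset = 36/5b = 2880.0ms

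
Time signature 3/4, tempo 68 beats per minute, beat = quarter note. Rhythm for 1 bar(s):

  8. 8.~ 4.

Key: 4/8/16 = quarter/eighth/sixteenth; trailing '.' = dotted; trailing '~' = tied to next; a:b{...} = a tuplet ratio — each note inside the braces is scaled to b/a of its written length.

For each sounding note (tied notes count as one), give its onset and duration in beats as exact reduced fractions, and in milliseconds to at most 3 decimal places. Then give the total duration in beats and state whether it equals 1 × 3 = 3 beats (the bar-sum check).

1) 0.0ms=0b +661.765ms=3/4b
2) 661.765ms=3/4b +1985.294ms=9/4b
Σ=3b of 3 (68bpm 3/4) — PASS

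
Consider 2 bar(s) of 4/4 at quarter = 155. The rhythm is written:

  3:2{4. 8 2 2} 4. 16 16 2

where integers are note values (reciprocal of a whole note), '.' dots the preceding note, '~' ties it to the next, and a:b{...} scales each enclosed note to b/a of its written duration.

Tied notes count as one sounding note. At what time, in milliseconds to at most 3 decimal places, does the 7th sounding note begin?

note 7 onset = 23/4b = 2225.806ms

1. 0.0ms @ 0 + 387.097ms (1)
2. 387.097ms @ 1 + 129.032ms (1/3)
3. 516.129ms @ 4/3 + 516.129ms (4/3)
4. 1032.258ms @ 8/3 + 516.129ms (4/3)
5. 1548.387ms @ 4 + 580.645ms (3/2)
6. 2129.032ms @ 11/2 + 96.774ms (1/4)
7. 2225.806ms @ 23/4 + 96.774ms (1/4)
8. 2322.581ms @ 6 + 774.194ms (2)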